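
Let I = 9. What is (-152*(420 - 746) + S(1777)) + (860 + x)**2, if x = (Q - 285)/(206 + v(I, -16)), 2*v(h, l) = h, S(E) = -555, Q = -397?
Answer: 138785881693/177241 ≈ 7.8304e+5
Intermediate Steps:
v(h, l) = h/2
x = -1364/421 (x = (-397 - 285)/(206 + (1/2)*9) = -682/(206 + 9/2) = -682/421/2 = -682*2/421 = -1364/421 ≈ -3.2399)
(-152*(420 - 746) + S(1777)) + (860 + x)**2 = (-152*(420 - 746) - 555) + (860 - 1364/421)**2 = (-152*(-326) - 555) + (360696/421)**2 = (49552 - 555) + 130101604416/177241 = 48997 + 130101604416/177241 = 138785881693/177241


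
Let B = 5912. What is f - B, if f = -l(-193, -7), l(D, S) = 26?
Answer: -5938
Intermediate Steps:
f = -26 (f = -1*26 = -26)
f - B = -26 - 1*5912 = -26 - 5912 = -5938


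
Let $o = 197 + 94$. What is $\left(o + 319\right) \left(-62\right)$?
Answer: $-37820$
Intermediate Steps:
$o = 291$
$\left(o + 319\right) \left(-62\right) = \left(291 + 319\right) \left(-62\right) = 610 \left(-62\right) = -37820$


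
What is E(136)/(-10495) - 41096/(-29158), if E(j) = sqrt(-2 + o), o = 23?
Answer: 20548/14579 - sqrt(21)/10495 ≈ 1.4090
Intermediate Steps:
E(j) = sqrt(21) (E(j) = sqrt(-2 + 23) = sqrt(21))
E(136)/(-10495) - 41096/(-29158) = sqrt(21)/(-10495) - 41096/(-29158) = sqrt(21)*(-1/10495) - 41096*(-1/29158) = -sqrt(21)/10495 + 20548/14579 = 20548/14579 - sqrt(21)/10495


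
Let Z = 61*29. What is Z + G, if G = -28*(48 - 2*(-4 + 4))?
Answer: 425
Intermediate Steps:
Z = 1769
G = -1344 (G = -28*(48 - 2*0) = -28*(48 + 0) = -28*48 = -1344)
Z + G = 1769 - 1344 = 425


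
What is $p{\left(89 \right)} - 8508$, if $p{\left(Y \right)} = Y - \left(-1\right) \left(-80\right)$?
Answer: $-8499$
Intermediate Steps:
$p{\left(Y \right)} = -80 + Y$ ($p{\left(Y \right)} = Y - 80 = -80 + Y$)
$p{\left(89 \right)} - 8508 = \left(-80 + 89\right) - 8508 = 9 - 8508 = -8499$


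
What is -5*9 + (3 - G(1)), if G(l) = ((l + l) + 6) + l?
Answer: -51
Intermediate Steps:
G(l) = 6 + 3*l (G(l) = (2*l + 6) + l = (6 + 2*l) + l = 6 + 3*l)
-5*9 + (3 - G(1)) = -5*9 + (3 - (6 + 3*1)) = -45 + (3 - (6 + 3)) = -45 + (3 - 1*9) = -45 + (3 - 9) = -45 - 6 = -51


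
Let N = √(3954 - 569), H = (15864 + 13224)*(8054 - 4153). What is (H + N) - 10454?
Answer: 113461834 + √3385 ≈ 1.1346e+8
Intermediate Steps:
H = 113472288 (H = 29088*3901 = 113472288)
N = √3385 ≈ 58.181
(H + N) - 10454 = (113472288 + √3385) - 10454 = 113461834 + √3385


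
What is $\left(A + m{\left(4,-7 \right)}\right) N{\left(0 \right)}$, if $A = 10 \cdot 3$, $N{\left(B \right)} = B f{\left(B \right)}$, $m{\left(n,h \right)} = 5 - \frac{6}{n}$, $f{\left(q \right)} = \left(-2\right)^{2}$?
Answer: $0$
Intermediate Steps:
$f{\left(q \right)} = 4$
$m{\left(n,h \right)} = 5 - \frac{6}{n}$
$N{\left(B \right)} = 4 B$ ($N{\left(B \right)} = B 4 = 4 B$)
$A = 30$
$\left(A + m{\left(4,-7 \right)}\right) N{\left(0 \right)} = \left(30 + \left(5 - \frac{6}{4}\right)\right) 4 \cdot 0 = \left(30 + \left(5 - \frac{3}{2}\right)\right) 0 = \left(30 + \frac{7}{2}\right) 0 = \frac{67}{2} \cdot 0 = 0$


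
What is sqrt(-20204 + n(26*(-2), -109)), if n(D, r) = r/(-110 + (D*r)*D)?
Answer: 5*I*sqrt(70256712463194)/294846 ≈ 142.14*I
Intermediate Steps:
n(D, r) = r/(-110 + r*D**2)
sqrt(-20204 + n(26*(-2), -109)) = sqrt(-20204 - 109/(-110 - 109*(26*(-2))**2)) = sqrt(-20204 - 109/(-110 - 109*(-52)**2)) = sqrt(-20204 - 109/(-110 - 109*2704)) = sqrt(-20204 - 109/(-110 - 294736)) = sqrt(-20204 - 109/(-294846)) = sqrt(-20204 - 109*(-1/294846)) = sqrt(-20204 + 109/294846) = sqrt(-5957068475/294846) = 5*I*sqrt(70256712463194)/294846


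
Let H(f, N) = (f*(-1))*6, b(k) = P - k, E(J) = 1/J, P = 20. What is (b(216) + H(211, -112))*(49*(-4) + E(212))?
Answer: 30373781/106 ≈ 2.8655e+5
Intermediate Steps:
b(k) = 20 - k
H(f, N) = -6*f (H(f, N) = -f*6 = -6*f)
(b(216) + H(211, -112))*(49*(-4) + E(212)) = ((20 - 1*216) - 6*211)*(49*(-4) + 1/212) = ((20 - 216) - 1266)*(-196 + 1/212) = (-196 - 1266)*(-41551/212) = -1462*(-41551/212) = 30373781/106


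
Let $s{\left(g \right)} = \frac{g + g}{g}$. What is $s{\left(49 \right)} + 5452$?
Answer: $5454$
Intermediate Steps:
$s{\left(g \right)} = 2$ ($s{\left(g \right)} = \frac{2 g}{g} = 2$)
$s{\left(49 \right)} + 5452 = 2 + 5452 = 5454$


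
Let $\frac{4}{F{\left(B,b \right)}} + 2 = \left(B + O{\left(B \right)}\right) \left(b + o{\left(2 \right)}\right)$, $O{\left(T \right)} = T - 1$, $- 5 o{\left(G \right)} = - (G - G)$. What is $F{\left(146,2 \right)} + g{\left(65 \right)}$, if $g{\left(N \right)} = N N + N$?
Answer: $\frac{622051}{145} \approx 4290.0$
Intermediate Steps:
$o{\left(G \right)} = 0$ ($o{\left(G \right)} = - \frac{\left(-1\right) \left(G - G\right)}{5} = - \frac{\left(-1\right) 0}{5} = \left(- \frac{1}{5}\right) 0 = 0$)
$g{\left(N \right)} = N + N^{2}$ ($g{\left(N \right)} = N^{2} + N = N + N^{2}$)
$O{\left(T \right)} = -1 + T$
$F{\left(B,b \right)} = \frac{4}{-2 + b \left(-1 + 2 B\right)}$ ($F{\left(B,b \right)} = \frac{4}{-2 + \left(B + \left(-1 + B\right)\right) \left(b + 0\right)} = \frac{4}{-2 + \left(-1 + 2 B\right) b} = \frac{4}{-2 + b \left(-1 + 2 B\right)}$)
$F{\left(146,2 \right)} + g{\left(65 \right)} = \frac{4}{-2 - 2 + 2 \cdot 146 \cdot 2} + 65 \left(1 + 65\right) = \frac{4}{-2 - 2 + 584} + 65 \cdot 66 = \frac{4}{580} + 4290 = 4 \cdot \frac{1}{580} + 4290 = \frac{1}{145} + 4290 = \frac{622051}{145}$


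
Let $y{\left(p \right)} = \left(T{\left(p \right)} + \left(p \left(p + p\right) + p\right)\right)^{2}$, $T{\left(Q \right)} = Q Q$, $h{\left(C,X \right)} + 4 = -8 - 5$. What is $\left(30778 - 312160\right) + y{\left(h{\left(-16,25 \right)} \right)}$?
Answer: $441118$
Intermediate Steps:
$h{\left(C,X \right)} = -17$ ($h{\left(C,X \right)} = -4 - 13 = -17$)
$T{\left(Q \right)} = Q^{2}$
$y{\left(p \right)} = \left(p + 3 p^{2}\right)^{2}$ ($y{\left(p \right)} = \left(p^{2} + \left(p \left(p + p\right) + p\right)\right)^{2} = \left(p^{2} + \left(p 2 p + p\right)\right)^{2} = \left(p^{2} + \left(2 p^{2} + p\right)\right)^{2} = \left(p^{2} + \left(p + 2 p^{2}\right)\right)^{2} = \left(p + 3 p^{2}\right)^{2}$)
$\left(30778 - 312160\right) + y{\left(h{\left(-16,25 \right)} \right)} = \left(30778 - 312160\right) + \left(-17\right)^{2} \left(1 + 3 \left(-17\right)\right)^{2} = -281382 + 289 \left(1 - 51\right)^{2} = -281382 + 289 \left(-50\right)^{2} = -281382 + 289 \cdot 2500 = -281382 + 722500 = 441118$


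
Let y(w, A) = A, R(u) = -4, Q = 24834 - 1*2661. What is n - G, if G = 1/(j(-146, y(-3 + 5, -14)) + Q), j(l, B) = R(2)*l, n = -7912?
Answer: -180053385/22757 ≈ -7912.0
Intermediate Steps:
Q = 22173 (Q = 24834 - 2661 = 22173)
j(l, B) = -4*l
G = 1/22757 (G = 1/(-4*(-146) + 22173) = 1/(584 + 22173) = 1/22757 ≈ 4.3943e-5)
n - G = -7912 - 1*1/22757 = -7912 - 1/22757 = -180053385/22757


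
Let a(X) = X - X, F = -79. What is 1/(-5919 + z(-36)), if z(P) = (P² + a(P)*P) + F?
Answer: -1/4702 ≈ -0.00021268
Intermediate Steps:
a(X) = 0
z(P) = -79 + P² (z(P) = (P² + 0*P) - 79 = (P² + 0) - 79 = P² - 79 = -79 + P²)
1/(-5919 + z(-36)) = 1/(-5919 + (-79 + (-36)²)) = 1/(-5919 + (-79 + 1296)) = 1/(-5919 + 1217) = 1/(-4702) = -1/4702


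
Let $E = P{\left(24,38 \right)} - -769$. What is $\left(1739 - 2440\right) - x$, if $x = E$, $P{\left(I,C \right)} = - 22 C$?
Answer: $-634$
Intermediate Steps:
$E = -67$ ($E = \left(-22\right) 38 - -769 = -836 + 769 = -67$)
$x = -67$
$\left(1739 - 2440\right) - x = \left(1739 - 2440\right) - -67 = \left(1739 - 2440\right) + 67 = -701 + 67 = -634$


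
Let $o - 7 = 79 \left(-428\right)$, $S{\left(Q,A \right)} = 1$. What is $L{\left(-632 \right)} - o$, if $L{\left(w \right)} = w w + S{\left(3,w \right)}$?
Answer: $433230$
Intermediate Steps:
$o = -33805$ ($o = 7 + 79 \left(-428\right) = 7 - 33812 = -33805$)
$L{\left(w \right)} = 1 + w^{2}$ ($L{\left(w \right)} = w w + 1 = w^{2} + 1 = 1 + w^{2}$)
$L{\left(-632 \right)} - o = \left(1 + \left(-632\right)^{2}\right) - -33805 = \left(1 + 399424\right) + 33805 = 399425 + 33805 = 433230$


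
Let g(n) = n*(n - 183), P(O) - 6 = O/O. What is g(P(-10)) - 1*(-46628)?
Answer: 45396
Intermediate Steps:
P(O) = 7 (P(O) = 6 + O/O = 6 + 1 = 7)
g(n) = n*(-183 + n)
g(P(-10)) - 1*(-46628) = 7*(-183 + 7) - 1*(-46628) = 7*(-176) + 46628 = -1232 + 46628 = 45396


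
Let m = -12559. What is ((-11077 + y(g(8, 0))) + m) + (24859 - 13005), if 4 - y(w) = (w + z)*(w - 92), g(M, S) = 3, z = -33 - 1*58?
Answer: -19610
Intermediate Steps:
z = -91 (z = -33 - 58 = -91)
y(w) = 4 - (-92 + w)*(-91 + w) (y(w) = 4 - (w - 91)*(w - 92) = 4 - (-91 + w)*(-92 + w) = 4 - (-92 + w)*(-91 + w))
((-11077 + y(g(8, 0))) + m) + (24859 - 13005) = ((-11077 + (-8368 - 1*3² + 183*3)) - 12559) + (24859 - 13005) = ((-11077 + (-8368 - 1*9 + 549)) - 12559) + 11854 = ((-11077 + (-8368 - 9 + 549)) - 12559) + 11854 = ((-11077 - 7828) - 12559) + 11854 = (-18905 - 12559) + 11854 = -31464 + 11854 = -19610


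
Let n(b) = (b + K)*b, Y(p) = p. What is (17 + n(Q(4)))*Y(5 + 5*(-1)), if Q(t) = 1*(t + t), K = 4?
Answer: 0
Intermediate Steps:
Q(t) = 2*t (Q(t) = 1*(2*t) = 2*t)
n(b) = b*(4 + b) (n(b) = (b + 4)*b = (4 + b)*b = b*(4 + b))
(17 + n(Q(4)))*Y(5 + 5*(-1)) = (17 + (2*4)*(4 + 2*4))*(5 + 5*(-1)) = (17 + 8*(4 + 8))*(5 - 5) = (17 + 8*12)*0 = (17 + 96)*0 = 113*0 = 0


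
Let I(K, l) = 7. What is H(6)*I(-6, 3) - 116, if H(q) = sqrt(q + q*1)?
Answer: -116 + 14*sqrt(3) ≈ -91.751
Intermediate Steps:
H(q) = sqrt(2)*sqrt(q) (H(q) = sqrt(q + q) = sqrt(2*q) = sqrt(2)*sqrt(q))
H(6)*I(-6, 3) - 116 = (sqrt(2)*sqrt(6))*7 - 116 = (2*sqrt(3))*7 - 116 = 14*sqrt(3) - 116 = -116 + 14*sqrt(3)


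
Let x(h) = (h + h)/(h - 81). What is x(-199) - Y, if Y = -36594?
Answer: 5123359/140 ≈ 36595.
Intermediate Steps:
x(h) = 2*h/(-81 + h) (x(h) = (2*h)/(-81 + h) = 2*h/(-81 + h))
x(-199) - Y = 2*(-199)/(-81 - 199) - 1*(-36594) = 2*(-199)/(-280) + 36594 = 2*(-199)*(-1/280) + 36594 = 199/140 + 36594 = 5123359/140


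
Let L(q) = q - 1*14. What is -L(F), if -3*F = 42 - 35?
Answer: 49/3 ≈ 16.333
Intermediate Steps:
F = -7/3 (F = -(42 - 35)/3 = -⅓*7 = -7/3 ≈ -2.3333)
L(q) = -14 + q (L(q) = q - 14 = -14 + q)
-L(F) = -(-14 - 7/3) = -1*(-49/3) = 49/3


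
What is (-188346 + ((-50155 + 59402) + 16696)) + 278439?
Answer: 116036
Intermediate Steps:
(-188346 + ((-50155 + 59402) + 16696)) + 278439 = (-188346 + (9247 + 16696)) + 278439 = (-188346 + 25943) + 278439 = -162403 + 278439 = 116036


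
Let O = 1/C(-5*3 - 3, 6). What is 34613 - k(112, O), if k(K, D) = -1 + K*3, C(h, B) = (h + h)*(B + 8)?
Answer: 34278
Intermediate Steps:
C(h, B) = 2*h*(8 + B) (C(h, B) = (2*h)*(8 + B) = 2*h*(8 + B))
O = -1/504 (O = 1/(2*(-5*3 - 3)*(8 + 6)) = 1/(2*(-15 - 3)*14) = 1/(2*(-18)*14) = 1/(-504) = -1/504 ≈ -0.0019841)
k(K, D) = -1 + 3*K
34613 - k(112, O) = 34613 - (-1 + 3*112) = 34613 - (-1 + 336) = 34613 - 1*335 = 34613 - 335 = 34278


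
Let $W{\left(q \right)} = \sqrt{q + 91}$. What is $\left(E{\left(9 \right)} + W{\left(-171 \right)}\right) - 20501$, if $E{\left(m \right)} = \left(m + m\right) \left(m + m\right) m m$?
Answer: $5743 + 4 i \sqrt{5} \approx 5743.0 + 8.9443 i$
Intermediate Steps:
$W{\left(q \right)} = \sqrt{91 + q}$
$E{\left(m \right)} = 4 m^{4}$ ($E{\left(m \right)} = 2 m 2 m m m = 4 m^{2} m m = 4 m^{3} m = 4 m^{4}$)
$\left(E{\left(9 \right)} + W{\left(-171 \right)}\right) - 20501 = \left(4 \cdot 9^{4} + \sqrt{91 - 171}\right) - 20501 = \left(4 \cdot 6561 + \sqrt{-80}\right) - 20501 = \left(26244 + 4 i \sqrt{5}\right) - 20501 = 5743 + 4 i \sqrt{5}$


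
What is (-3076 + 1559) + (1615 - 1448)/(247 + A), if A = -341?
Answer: -142765/94 ≈ -1518.8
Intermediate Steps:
(-3076 + 1559) + (1615 - 1448)/(247 + A) = (-3076 + 1559) + (1615 - 1448)/(247 - 341) = -1517 + 167/(-94) = -1517 + 167*(-1/94) = -1517 - 167/94 = -142765/94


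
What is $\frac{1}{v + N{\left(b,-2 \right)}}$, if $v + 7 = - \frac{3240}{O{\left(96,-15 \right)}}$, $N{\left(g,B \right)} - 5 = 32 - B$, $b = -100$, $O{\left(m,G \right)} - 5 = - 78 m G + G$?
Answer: $\frac{11231}{359068} \approx 0.031278$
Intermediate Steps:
$O{\left(m,G \right)} = 5 + G - 78 G m$ ($O{\left(m,G \right)} = 5 + \left(- 78 m G + G\right) = 5 - \left(- G + 78 G m\right) = 5 + G - 78 G m$)
$N{\left(g,B \right)} = 37 - B$ ($N{\left(g,B \right)} = 5 - \left(-32 + B\right) = 37 - B$)
$v = - \frac{78941}{11231}$ ($v = -7 - \frac{3240}{5 - 15 - \left(-1170\right) 96} = -7 - \frac{3240}{5 - 15 + 112320} = -7 - \frac{3240}{112310} = -7 - \frac{324}{11231} = - \frac{78941}{11231} \approx -7.0288$)
$\frac{1}{v + N{\left(b,-2 \right)}} = \frac{1}{- \frac{78941}{11231} + \left(37 - -2\right)} = \frac{1}{- \frac{78941}{11231} + \left(37 + 2\right)} = \frac{1}{- \frac{78941}{11231} + 39} = \frac{1}{\frac{359068}{11231}} = \frac{11231}{359068}$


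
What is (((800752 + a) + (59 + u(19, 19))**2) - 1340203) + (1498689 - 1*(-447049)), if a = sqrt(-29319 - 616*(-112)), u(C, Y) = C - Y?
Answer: 1409768 + sqrt(39673) ≈ 1.4100e+6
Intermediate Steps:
a = sqrt(39673) (a = sqrt(-29319 + 68992) = sqrt(39673) ≈ 199.18)
(((800752 + a) + (59 + u(19, 19))**2) - 1340203) + (1498689 - 1*(-447049)) = (((800752 + sqrt(39673)) + (59 + (19 - 1*19))**2) - 1340203) + (1498689 - 1*(-447049)) = (((800752 + sqrt(39673)) + (59 + (19 - 19))**2) - 1340203) + (1498689 + 447049) = (((800752 + sqrt(39673)) + (59 + 0)**2) - 1340203) + 1945738 = (((800752 + sqrt(39673)) + 59**2) - 1340203) + 1945738 = (((800752 + sqrt(39673)) + 3481) - 1340203) + 1945738 = ((804233 + sqrt(39673)) - 1340203) + 1945738 = (-535970 + sqrt(39673)) + 1945738 = 1409768 + sqrt(39673)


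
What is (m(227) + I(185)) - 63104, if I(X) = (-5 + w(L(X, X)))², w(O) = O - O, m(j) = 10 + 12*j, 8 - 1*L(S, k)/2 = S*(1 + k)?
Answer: -60345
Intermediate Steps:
L(S, k) = 16 - 2*S*(1 + k)
w(O) = 0
I(X) = 25 (I(X) = (-5 + 0)² = (-5)² = 25)
(m(227) + I(185)) - 63104 = ((10 + 12*227) + 25) - 63104 = ((10 + 2724) + 25) - 63104 = (2734 + 25) - 63104 = 2759 - 63104 = -60345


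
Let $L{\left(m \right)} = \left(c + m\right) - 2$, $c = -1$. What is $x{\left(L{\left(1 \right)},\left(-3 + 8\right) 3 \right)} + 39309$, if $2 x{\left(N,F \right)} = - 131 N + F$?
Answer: $\frac{78895}{2} \approx 39448.0$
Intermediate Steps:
$L{\left(m \right)} = -3 + m$ ($L{\left(m \right)} = \left(-1 + m\right) - 2 = -3 + m$)
$x{\left(N,F \right)} = \frac{F}{2} - \frac{131 N}{2}$ ($x{\left(N,F \right)} = \frac{- 131 N + F}{2} = \frac{F - 131 N}{2} = \frac{F}{2} - \frac{131 N}{2}$)
$x{\left(L{\left(1 \right)},\left(-3 + 8\right) 3 \right)} + 39309 = \left(\frac{\left(-3 + 8\right) 3}{2} - \frac{131 \left(-3 + 1\right)}{2}\right) + 39309 = \left(\frac{5 \cdot 3}{2} - -131\right) + 39309 = \left(\frac{1}{2} \cdot 15 + 131\right) + 39309 = \left(\frac{15}{2} + 131\right) + 39309 = \frac{277}{2} + 39309 = \frac{78895}{2}$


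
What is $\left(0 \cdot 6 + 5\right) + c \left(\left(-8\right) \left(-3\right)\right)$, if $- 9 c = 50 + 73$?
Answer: $-323$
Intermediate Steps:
$c = - \frac{41}{3}$ ($c = - \frac{50 + 73}{9} = \left(- \frac{1}{9}\right) 123 = - \frac{41}{3} \approx -13.667$)
$\left(0 \cdot 6 + 5\right) + c \left(\left(-8\right) \left(-3\right)\right) = \left(0 \cdot 6 + 5\right) - \frac{41 \left(\left(-8\right) \left(-3\right)\right)}{3} = \left(0 + 5\right) - 328 = 5 - 328 = -323$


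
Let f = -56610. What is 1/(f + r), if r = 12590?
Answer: -1/44020 ≈ -2.2717e-5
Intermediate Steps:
1/(f + r) = 1/(-56610 + 12590) = 1/(-44020) = -1/44020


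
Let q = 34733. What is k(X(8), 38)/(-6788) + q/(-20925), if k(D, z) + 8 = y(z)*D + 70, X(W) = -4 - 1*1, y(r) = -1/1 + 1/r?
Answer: -9012339377/5397478200 ≈ -1.6697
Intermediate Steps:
y(r) = -1 + 1/r (y(r) = -1*1 + 1/r = -1 + 1/r)
X(W) = -5 (X(W) = -4 - 1 = -5)
k(D, z) = 62 + D*(1 - z)/z (k(D, z) = -8 + (((1 - z)/z)*D + 70) = -8 + (D*(1 - z)/z + 70) = -8 + (70 + D*(1 - z)/z) = 62 + D*(1 - z)/z)
k(X(8), 38)/(-6788) + q/(-20925) = (62 - 1*(-5) - 5/38)/(-6788) + 34733/(-20925) = (62 + 5 - 5*1/38)*(-1/6788) + 34733*(-1/20925) = (62 + 5 - 5/38)*(-1/6788) - 34733/20925 = (2541/38)*(-1/6788) - 34733/20925 = -2541/257944 - 34733/20925 = -9012339377/5397478200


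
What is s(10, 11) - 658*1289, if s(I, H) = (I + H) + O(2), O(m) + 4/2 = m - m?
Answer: -848143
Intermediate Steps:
O(m) = -2 (O(m) = -2 + (m - m) = -2 + 0 = -2)
s(I, H) = -2 + H + I (s(I, H) = (I + H) - 2 = (H + I) - 2 = -2 + H + I)
s(10, 11) - 658*1289 = (-2 + 11 + 10) - 658*1289 = 19 - 848162 = -848143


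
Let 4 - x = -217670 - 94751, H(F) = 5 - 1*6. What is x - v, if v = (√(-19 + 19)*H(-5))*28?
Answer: 312425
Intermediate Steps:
H(F) = -1 (H(F) = 5 - 6 = -1)
v = 0 (v = (√(-19 + 19)*(-1))*28 = (√0*(-1))*28 = (0*(-1))*28 = 0*28 = 0)
x = 312425 (x = 4 - (-217670 - 94751) = 4 - 1*(-312421) = 4 + 312421 = 312425)
x - v = 312425 - 1*0 = 312425 + 0 = 312425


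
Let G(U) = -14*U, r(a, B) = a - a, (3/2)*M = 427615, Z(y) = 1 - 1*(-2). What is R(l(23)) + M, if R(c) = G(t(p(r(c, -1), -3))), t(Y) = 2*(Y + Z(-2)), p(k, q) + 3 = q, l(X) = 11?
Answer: 855482/3 ≈ 2.8516e+5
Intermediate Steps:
Z(y) = 3 (Z(y) = 1 + 2 = 3)
M = 855230/3 (M = (⅔)*427615 = 855230/3 ≈ 2.8508e+5)
r(a, B) = 0
p(k, q) = -3 + q
t(Y) = 6 + 2*Y (t(Y) = 2*(Y + 3) = 2*(3 + Y) = 6 + 2*Y)
R(c) = 84 (R(c) = -14*(6 + 2*(-3 - 3)) = -14*(6 + 2*(-6)) = -14*(6 - 12) = -14*(-6) = 84)
R(l(23)) + M = 84 + 855230/3 = 855482/3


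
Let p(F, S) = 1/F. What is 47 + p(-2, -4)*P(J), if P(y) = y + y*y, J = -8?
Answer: 19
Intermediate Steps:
p(F, S) = 1/F
P(y) = y + y**2
47 + p(-2, -4)*P(J) = 47 + (-8*(1 - 8))/(-2) = 47 - (-4)*(-7) = 47 - 1/2*56 = 47 - 28 = 19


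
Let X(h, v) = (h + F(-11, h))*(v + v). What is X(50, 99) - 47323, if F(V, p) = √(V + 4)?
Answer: -37423 + 198*I*√7 ≈ -37423.0 + 523.86*I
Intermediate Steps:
F(V, p) = √(4 + V)
X(h, v) = 2*v*(h + I*√7) (X(h, v) = (h + √(4 - 11))*(v + v) = (h + √(-7))*(2*v) = (h + I*√7)*(2*v) = 2*v*(h + I*√7))
X(50, 99) - 47323 = 2*99*(50 + I*√7) - 47323 = (9900 + 198*I*√7) - 47323 = -37423 + 198*I*√7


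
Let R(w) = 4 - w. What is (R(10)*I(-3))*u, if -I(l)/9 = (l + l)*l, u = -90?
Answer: -87480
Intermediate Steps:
I(l) = -18*l**2 (I(l) = -9*(l + l)*l = -9*2*l*l = -18*l**2)
(R(10)*I(-3))*u = ((4 - 1*10)*(-18*(-3)**2))*(-90) = ((4 - 10)*(-18*9))*(-90) = -6*(-162)*(-90) = 972*(-90) = -87480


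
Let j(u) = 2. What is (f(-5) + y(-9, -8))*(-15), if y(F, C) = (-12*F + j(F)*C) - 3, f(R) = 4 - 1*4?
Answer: -1335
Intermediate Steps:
f(R) = 0 (f(R) = 4 - 4 = 0)
y(F, C) = -3 - 12*F + 2*C (y(F, C) = (-12*F + 2*C) - 3 = -3 - 12*F + 2*C)
(f(-5) + y(-9, -8))*(-15) = (0 + (-3 - 12*(-9) + 2*(-8)))*(-15) = (0 + (-3 + 108 - 16))*(-15) = (0 + 89)*(-15) = 89*(-15) = -1335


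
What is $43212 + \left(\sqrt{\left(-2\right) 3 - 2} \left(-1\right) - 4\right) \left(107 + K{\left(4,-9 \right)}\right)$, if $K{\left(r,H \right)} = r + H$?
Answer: $42804 - 204 i \sqrt{2} \approx 42804.0 - 288.5 i$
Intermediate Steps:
$K{\left(r,H \right)} = H + r$
$43212 + \left(\sqrt{\left(-2\right) 3 - 2} \left(-1\right) - 4\right) \left(107 + K{\left(4,-9 \right)}\right) = 43212 + \left(\sqrt{\left(-2\right) 3 - 2} \left(-1\right) - 4\right) \left(107 + \left(-9 + 4\right)\right) = 43212 + \left(\sqrt{-6 - 2} \left(-1\right) - 4\right) \left(107 - 5\right) = 43212 + \left(\sqrt{-8} \left(-1\right) - 4\right) 102 = 43212 + \left(2 i \sqrt{2} \left(-1\right) - 4\right) 102 = 43212 + \left(- 2 i \sqrt{2} - 4\right) 102 = 43212 + \left(-4 - 2 i \sqrt{2}\right) 102 = 43212 - \left(408 + 204 i \sqrt{2}\right) = 42804 - 204 i \sqrt{2}$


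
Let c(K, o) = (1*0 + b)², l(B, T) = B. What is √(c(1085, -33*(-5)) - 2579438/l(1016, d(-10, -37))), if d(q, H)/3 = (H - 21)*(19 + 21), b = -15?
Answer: I*√149278213/254 ≈ 48.102*I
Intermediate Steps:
d(q, H) = -2520 + 120*H (d(q, H) = 3*((H - 21)*(19 + 21)) = 3*((-21 + H)*40) = 3*(-840 + 40*H) = -2520 + 120*H)
c(K, o) = 225 (c(K, o) = (1*0 - 15)² = (0 - 15)² = (-15)² = 225)
√(c(1085, -33*(-5)) - 2579438/l(1016, d(-10, -37))) = √(225 - 2579438/1016) = √(225 - 2579438*1/1016) = √(225 - 1289719/508) = √(-1175419/508) = I*√149278213/254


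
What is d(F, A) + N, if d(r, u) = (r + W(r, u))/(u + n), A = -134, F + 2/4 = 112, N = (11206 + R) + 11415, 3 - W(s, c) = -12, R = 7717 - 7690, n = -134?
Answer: 12139075/536 ≈ 22648.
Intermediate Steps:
R = 27
W(s, c) = 15 (W(s, c) = 3 - 1*(-12) = 3 + 12 = 15)
N = 22648 (N = (11206 + 27) + 11415 = 11233 + 11415 = 22648)
F = 223/2 (F = -1/2 + 112 = 223/2 ≈ 111.50)
d(r, u) = (15 + r)/(-134 + u) (d(r, u) = (r + 15)/(u - 134) = (15 + r)/(-134 + u))
d(F, A) + N = (15 + 223/2)/(-134 - 134) + 22648 = (253/2)/(-268) + 22648 = -1/268*253/2 + 22648 = -253/536 + 22648 = 12139075/536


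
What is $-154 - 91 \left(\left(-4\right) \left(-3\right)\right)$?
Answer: $-1246$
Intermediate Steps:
$-154 - 91 \left(\left(-4\right) \left(-3\right)\right) = -154 - 1092 = -1246$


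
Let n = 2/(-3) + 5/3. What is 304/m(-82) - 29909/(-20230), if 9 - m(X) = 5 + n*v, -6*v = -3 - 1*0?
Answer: 1787029/20230 ≈ 88.336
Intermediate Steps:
n = 1 (n = 2*(-⅓) + 5*(⅓) = -⅔ + 5/3 = 1)
v = ½ (v = -(-3 - 1*0)/6 = -(-3 + 0)/6 = -⅙*(-3) = ½ ≈ 0.50000)
m(X) = 7/2 (m(X) = 9 - (5 + 1*(½)) = 9 - (5 + ½) = 9 - 1*11/2 = 9 - 11/2 = 7/2)
304/m(-82) - 29909/(-20230) = 304/(7/2) - 29909/(-20230) = 304*(2/7) - 29909*(-1/20230) = 608/7 + 29909/20230 = 1787029/20230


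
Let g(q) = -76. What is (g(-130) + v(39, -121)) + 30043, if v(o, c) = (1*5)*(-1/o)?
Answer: 1168708/39 ≈ 29967.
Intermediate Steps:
v(o, c) = -5/o (v(o, c) = 5*(-1/o) = -5/o)
(g(-130) + v(39, -121)) + 30043 = (-76 - 5/39) + 30043 = -2969/39 + 30043 = 1168708/39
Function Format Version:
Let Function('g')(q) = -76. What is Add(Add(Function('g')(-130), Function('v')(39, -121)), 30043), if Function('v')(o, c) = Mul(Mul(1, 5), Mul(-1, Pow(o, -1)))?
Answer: Rational(1168708, 39) ≈ 29967.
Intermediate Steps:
Function('v')(o, c) = Mul(-5, Pow(o, -1)) (Function('v')(o, c) = Mul(5, Mul(-1, Pow(o, -1))) = Mul(-5, Pow(o, -1)))
Add(Add(Function('g')(-130), Function('v')(39, -121)), 30043) = Add(Add(-76, Mul(-5, Pow(39, -1))), 30043) = Add(Add(-76, Mul(-5, Rational(1, 39))), 30043) = Add(Add(-76, Rational(-5, 39)), 30043) = Add(Rational(-2969, 39), 30043) = Rational(1168708, 39)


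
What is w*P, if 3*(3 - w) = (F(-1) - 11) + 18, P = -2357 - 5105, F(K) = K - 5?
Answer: -59696/3 ≈ -19899.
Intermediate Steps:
F(K) = -5 + K
P = -7462
w = 8/3 (w = 3 - (((-5 - 1) - 11) + 18)/3 = 3 - ((-6 - 11) + 18)/3 = 3 - (-17 + 18)/3 = 3 - ⅓*1 = 3 - ⅓ = 8/3 ≈ 2.6667)
w*P = (8/3)*(-7462) = -59696/3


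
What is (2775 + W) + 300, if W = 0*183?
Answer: 3075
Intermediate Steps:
W = 0
(2775 + W) + 300 = (2775 + 0) + 300 = 2775 + 300 = 3075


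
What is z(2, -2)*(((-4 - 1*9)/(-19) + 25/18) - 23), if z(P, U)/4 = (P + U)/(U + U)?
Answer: 0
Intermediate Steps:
z(P, U) = 2*(P + U)/U (z(P, U) = 4*((P + U)/(U + U)) = 4*((P + U)/((2*U))) = 4*((P + U)*(1/(2*U))) = 4*((P + U)/(2*U)) = 2*(P + U)/U)
z(2, -2)*(((-4 - 1*9)/(-19) + 25/18) - 23) = (2 + 2*2/(-2))*(((-4 - 1*9)/(-19) + 25/18) - 23) = (2 + 2*2*(-½))*(((-4 - 9)*(-1/19) + 25*(1/18)) - 23) = (2 - 2)*((-13*(-1/19) + 25/18) - 23) = 0*((13/19 + 25/18) - 23) = 0*(709/342 - 23) = 0*(-7157/342) = 0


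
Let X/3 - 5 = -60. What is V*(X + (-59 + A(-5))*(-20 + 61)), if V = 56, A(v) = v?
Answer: -156184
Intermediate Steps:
X = -165 (X = 15 + 3*(-60) = 15 - 180 = -165)
V*(X + (-59 + A(-5))*(-20 + 61)) = 56*(-165 + (-59 - 5)*(-20 + 61)) = 56*(-165 - 64*41) = 56*(-165 - 2624) = 56*(-2789) = -156184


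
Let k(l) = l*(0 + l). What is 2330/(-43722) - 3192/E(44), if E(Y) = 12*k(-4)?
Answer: -2916833/174888 ≈ -16.678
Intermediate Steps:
k(l) = l**2 (k(l) = l*l = l**2)
E(Y) = 192 (E(Y) = 12*(-4)**2 = 12*16 = 192)
2330/(-43722) - 3192/E(44) = 2330/(-43722) - 3192/192 = 2330*(-1/43722) - 3192*1/192 = -1165/21861 - 133/8 = -2916833/174888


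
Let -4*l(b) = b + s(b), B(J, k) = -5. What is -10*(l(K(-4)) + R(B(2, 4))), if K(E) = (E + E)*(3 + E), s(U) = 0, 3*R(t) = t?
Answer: 110/3 ≈ 36.667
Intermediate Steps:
R(t) = t/3
K(E) = 2*E*(3 + E) (K(E) = (2*E)*(3 + E) = 2*E*(3 + E))
l(b) = -b/4 (l(b) = -(b + 0)/4 = -b/4)
-10*(l(K(-4)) + R(B(2, 4))) = -10*(-(-4)*(3 - 4)/2 + (1/3)*(-5)) = -10*(-(-4)*(-1)/2 - 5/3) = -10*(-1/4*8 - 5/3) = -10*(-2 - 5/3) = -10*(-11/3) = 110/3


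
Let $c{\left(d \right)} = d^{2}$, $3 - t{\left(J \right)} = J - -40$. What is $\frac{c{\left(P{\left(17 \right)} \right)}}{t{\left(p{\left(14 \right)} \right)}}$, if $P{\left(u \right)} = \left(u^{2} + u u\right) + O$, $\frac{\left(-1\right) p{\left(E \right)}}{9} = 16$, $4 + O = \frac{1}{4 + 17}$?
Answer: $\frac{145323025}{47187} \approx 3079.7$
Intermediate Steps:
$O = - \frac{83}{21}$ ($O = -4 + \frac{1}{4 + 17} = -4 + \frac{1}{21} = - \frac{83}{21} \approx -3.9524$)
$p{\left(E \right)} = -144$ ($p{\left(E \right)} = \left(-9\right) 16 = -144$)
$t{\left(J \right)} = -37 - J$ ($t{\left(J \right)} = 3 - \left(J - -40\right) = 3 - \left(J + 40\right) = 3 - \left(40 + J\right) = -37 - J$)
$P{\left(u \right)} = - \frac{83}{21} + 2 u^{2}$ ($P{\left(u \right)} = \left(u^{2} + u u\right) - \frac{83}{21} = \left(u^{2} + u^{2}\right) - \frac{83}{21} = 2 u^{2} - \frac{83}{21} = - \frac{83}{21} + 2 u^{2}$)
$\frac{c{\left(P{\left(17 \right)} \right)}}{t{\left(p{\left(14 \right)} \right)}} = \frac{\left(- \frac{83}{21} + 2 \cdot 17^{2}\right)^{2}}{-37 - -144} = \frac{\left(- \frac{83}{21} + 2 \cdot 289\right)^{2}}{-37 + 144} = \frac{\left(- \frac{83}{21} + 578\right)^{2}}{107} = \left(\frac{12055}{21}\right)^{2} \cdot \frac{1}{107} = \frac{145323025}{441} \cdot \frac{1}{107} = \frac{145323025}{47187}$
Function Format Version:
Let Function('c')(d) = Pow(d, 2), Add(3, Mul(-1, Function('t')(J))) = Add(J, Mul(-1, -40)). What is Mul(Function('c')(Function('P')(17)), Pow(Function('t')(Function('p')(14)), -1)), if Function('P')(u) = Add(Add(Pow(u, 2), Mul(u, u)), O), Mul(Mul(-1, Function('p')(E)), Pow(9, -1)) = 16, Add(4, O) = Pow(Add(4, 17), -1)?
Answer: Rational(145323025, 47187) ≈ 3079.7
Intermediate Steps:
O = Rational(-83, 21) (O = Add(-4, Pow(Add(4, 17), -1)) = Add(-4, Pow(21, -1)) = Add(-4, Rational(1, 21)) = Rational(-83, 21) ≈ -3.9524)
Function('p')(E) = -144 (Function('p')(E) = Mul(-9, 16) = -144)
Function('t')(J) = Add(-37, Mul(-1, J)) (Function('t')(J) = Add(3, Mul(-1, Add(J, Mul(-1, -40)))) = Add(3, Mul(-1, Add(J, 40))) = Add(3, Mul(-1, Add(40, J))) = Add(3, Add(-40, Mul(-1, J))) = Add(-37, Mul(-1, J)))
Function('P')(u) = Add(Rational(-83, 21), Mul(2, Pow(u, 2))) (Function('P')(u) = Add(Add(Pow(u, 2), Mul(u, u)), Rational(-83, 21)) = Add(Add(Pow(u, 2), Pow(u, 2)), Rational(-83, 21)) = Add(Mul(2, Pow(u, 2)), Rational(-83, 21)) = Add(Rational(-83, 21), Mul(2, Pow(u, 2))))
Mul(Function('c')(Function('P')(17)), Pow(Function('t')(Function('p')(14)), -1)) = Mul(Pow(Add(Rational(-83, 21), Mul(2, Pow(17, 2))), 2), Pow(Add(-37, Mul(-1, -144)), -1)) = Mul(Pow(Add(Rational(-83, 21), Mul(2, 289)), 2), Pow(Add(-37, 144), -1)) = Mul(Pow(Add(Rational(-83, 21), 578), 2), Pow(107, -1)) = Mul(Pow(Rational(12055, 21), 2), Rational(1, 107)) = Mul(Rational(145323025, 441), Rational(1, 107)) = Rational(145323025, 47187)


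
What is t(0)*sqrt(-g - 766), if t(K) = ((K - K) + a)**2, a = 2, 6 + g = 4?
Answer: 8*I*sqrt(191) ≈ 110.56*I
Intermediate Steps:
g = -2 (g = -6 + 4 = -2)
t(K) = 4 (t(K) = ((K - K) + 2)**2 = (0 + 2)**2 = 2**2 = 4)
t(0)*sqrt(-g - 766) = 4*sqrt(-1*(-2) - 766) = 4*sqrt(2 - 766) = 4*sqrt(-764) = 4*(2*I*sqrt(191)) = 8*I*sqrt(191)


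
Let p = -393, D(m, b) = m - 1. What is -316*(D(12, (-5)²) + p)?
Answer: 120712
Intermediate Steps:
D(m, b) = -1 + m
-316*(D(12, (-5)²) + p) = -316*((-1 + 12) - 393) = -316*(11 - 393) = -316*(-382) = 120712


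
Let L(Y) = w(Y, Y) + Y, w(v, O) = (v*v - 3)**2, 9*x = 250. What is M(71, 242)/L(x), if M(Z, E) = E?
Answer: 13122/32034019 ≈ 0.00040963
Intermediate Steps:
x = 250/9 (x = (1/9)*250 = 250/9 ≈ 27.778)
w(v, O) = (-3 + v**2)**2 (w(v, O) = (v**2 - 3)**2 = (-3 + v**2)**2)
L(Y) = Y + (-3 + Y**2)**2 (L(Y) = (-3 + Y**2)**2 + Y = Y + (-3 + Y**2)**2)
M(71, 242)/L(x) = 242/(250/9 + (-3 + (250/9)**2)**2) = 242/(250/9 + (-3 + 62500/81)**2) = 242/(250/9 + (62257/81)**2) = 242/(250/9 + 3875934049/6561) = 242/(3876116299/6561) = 242*(6561/3876116299) = 13122/32034019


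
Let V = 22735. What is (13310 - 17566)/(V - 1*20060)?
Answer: -4256/2675 ≈ -1.5910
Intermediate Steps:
(13310 - 17566)/(V - 1*20060) = (13310 - 17566)/(22735 - 1*20060) = -4256/(22735 - 20060) = -4256/2675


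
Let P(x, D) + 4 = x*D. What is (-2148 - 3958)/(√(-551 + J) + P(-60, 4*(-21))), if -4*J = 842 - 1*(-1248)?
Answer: -61499632/50724739 + 6106*I*√4294/50724739 ≈ -1.2124 + 0.007888*I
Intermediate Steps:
J = -1045/2 (J = -(842 - 1*(-1248))/4 = -(842 + 1248)/4 = -¼*2090 = -1045/2 ≈ -522.50)
P(x, D) = -4 + D*x (P(x, D) = -4 + x*D = -4 + D*x)
(-2148 - 3958)/(√(-551 + J) + P(-60, 4*(-21))) = (-2148 - 3958)/(√(-551 - 1045/2) + (-4 + (4*(-21))*(-60))) = -6106/(√(-2147/2) + (-4 - 84*(-60))) = -6106/(I*√4294/2 + (-4 + 5040)) = -6106/(I*√4294/2 + 5036) = -6106/(5036 + I*√4294/2)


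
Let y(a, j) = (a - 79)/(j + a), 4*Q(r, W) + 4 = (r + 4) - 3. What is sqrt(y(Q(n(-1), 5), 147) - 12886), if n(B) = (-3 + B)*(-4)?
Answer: I*sqrt(4654618189)/601 ≈ 113.52*I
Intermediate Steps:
n(B) = 12 - 4*B
Q(r, W) = -3/4 + r/4 (Q(r, W) = -1 + ((r + 4) - 3)/4 = -1 + ((4 + r) - 3)/4 = -1 + (1 + r)/4 = -1 + (1/4 + r/4) = -3/4 + r/4)
y(a, j) = (-79 + a)/(a + j)
sqrt(y(Q(n(-1), 5), 147) - 12886) = sqrt((-79 + (-3/4 + (12 - 4*(-1))/4))/((-3/4 + (12 - 4*(-1))/4) + 147) - 12886) = sqrt((-79 + (-3/4 + (12 + 4)/4))/((-3/4 + (12 + 4)/4) + 147) - 12886) = sqrt((-79 + (-3/4 + (1/4)*16))/((-3/4 + (1/4)*16) + 147) - 12886) = sqrt((-79 + (-3/4 + 4))/((-3/4 + 4) + 147) - 12886) = sqrt((-79 + 13/4)/(13/4 + 147) - 12886) = sqrt(-303/4/(601/4) - 12886) = sqrt((4/601)*(-303/4) - 12886) = sqrt(-303/601 - 12886) = sqrt(-7744789/601) = I*sqrt(4654618189)/601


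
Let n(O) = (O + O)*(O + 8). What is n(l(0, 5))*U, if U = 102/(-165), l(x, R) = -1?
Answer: 476/55 ≈ 8.6545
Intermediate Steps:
U = -34/55 (U = 102*(-1/165) = -34/55 ≈ -0.61818)
n(O) = 2*O*(8 + O) (n(O) = (2*O)*(8 + O) = 2*O*(8 + O))
n(l(0, 5))*U = (2*(-1)*(8 - 1))*(-34/55) = (2*(-1)*7)*(-34/55) = -14*(-34/55) = 476/55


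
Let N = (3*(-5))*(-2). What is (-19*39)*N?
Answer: -22230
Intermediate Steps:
N = 30 (N = -15*(-2) = 30)
(-19*39)*N = -19*39*30 = -741*30 = -22230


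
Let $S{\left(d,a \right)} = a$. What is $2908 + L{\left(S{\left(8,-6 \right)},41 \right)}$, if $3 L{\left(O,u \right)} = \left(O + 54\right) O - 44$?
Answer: $\frac{8392}{3} \approx 2797.3$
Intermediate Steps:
$L{\left(O,u \right)} = - \frac{44}{3} + \frac{O \left(54 + O\right)}{3}$ ($L{\left(O,u \right)} = \frac{\left(O + 54\right) O - 44}{3} = \frac{\left(54 + O\right) O - 44}{3} = \frac{O \left(54 + O\right) - 44}{3} = \frac{-44 + O \left(54 + O\right)}{3} = - \frac{44}{3} + \frac{O \left(54 + O\right)}{3}$)
$2908 + L{\left(S{\left(8,-6 \right)},41 \right)} = 2908 + \left(- \frac{44}{3} + 18 \left(-6\right) + \frac{\left(-6\right)^{2}}{3}\right) = 2908 - \frac{332}{3} = \frac{8392}{3}$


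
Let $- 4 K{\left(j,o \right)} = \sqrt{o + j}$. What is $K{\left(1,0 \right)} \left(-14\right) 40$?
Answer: $140$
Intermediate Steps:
$K{\left(j,o \right)} = - \frac{\sqrt{j + o}}{4}$ ($K{\left(j,o \right)} = - \frac{\sqrt{o + j}}{4} = - \frac{\sqrt{j + o}}{4}$)
$K{\left(1,0 \right)} \left(-14\right) 40 = - \frac{\sqrt{1 + 0}}{4} \left(-14\right) 40 = - \frac{\sqrt{1}}{4} \left(-14\right) 40 = \left(- \frac{1}{4}\right) 1 \left(-14\right) 40 = \left(- \frac{1}{4}\right) \left(-14\right) 40 = \frac{7}{2} \cdot 40 = 140$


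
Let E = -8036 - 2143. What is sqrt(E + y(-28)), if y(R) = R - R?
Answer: 3*I*sqrt(1131) ≈ 100.89*I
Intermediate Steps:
E = -10179
y(R) = 0
sqrt(E + y(-28)) = sqrt(-10179 + 0) = sqrt(-10179) = 3*I*sqrt(1131)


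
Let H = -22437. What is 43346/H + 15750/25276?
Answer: -371115373/283558806 ≈ -1.3088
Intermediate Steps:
43346/H + 15750/25276 = 43346/(-22437) + 15750/25276 = 43346*(-1/22437) + 15750*(1/25276) = -43346/22437 + 7875/12638 = -371115373/283558806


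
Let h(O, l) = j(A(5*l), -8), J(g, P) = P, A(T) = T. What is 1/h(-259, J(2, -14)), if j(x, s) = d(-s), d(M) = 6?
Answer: ⅙ ≈ 0.16667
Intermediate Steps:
j(x, s) = 6
h(O, l) = 6
1/h(-259, J(2, -14)) = 1/6 = ⅙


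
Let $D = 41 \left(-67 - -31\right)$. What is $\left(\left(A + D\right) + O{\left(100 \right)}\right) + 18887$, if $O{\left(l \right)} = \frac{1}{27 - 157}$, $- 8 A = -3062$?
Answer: $\frac{4626373}{260} \approx 17794.0$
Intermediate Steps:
$A = \frac{1531}{4}$ ($A = \left(- \frac{1}{8}\right) \left(-3062\right) = \frac{1531}{4} \approx 382.75$)
$D = -1476$ ($D = 41 \left(-67 + 31\right) = 41 \left(-36\right) = -1476$)
$O{\left(l \right)} = - \frac{1}{130}$ ($O{\left(l \right)} = \frac{1}{-130} = - \frac{1}{130}$)
$\left(\left(A + D\right) + O{\left(100 \right)}\right) + 18887 = \left(\left(\frac{1531}{4} - 1476\right) - \frac{1}{130}\right) + 18887 = \left(- \frac{4373}{4} - \frac{1}{130}\right) + 18887 = - \frac{284247}{260} + 18887 = \frac{4626373}{260}$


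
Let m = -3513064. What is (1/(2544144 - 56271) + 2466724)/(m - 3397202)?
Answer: -557899639823/1562896745838 ≈ -0.35697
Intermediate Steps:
(1/(2544144 - 56271) + 2466724)/(m - 3397202) = (1/(2544144 - 56271) + 2466724)/(-3513064 - 3397202) = (1/2487873 + 2466724)/(-6910266) = (1/2487873 + 2466724)*(-1/6910266) = (6136896038053/2487873)*(-1/6910266) = -557899639823/1562896745838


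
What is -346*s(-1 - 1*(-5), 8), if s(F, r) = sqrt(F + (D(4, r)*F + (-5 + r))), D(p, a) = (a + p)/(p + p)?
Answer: -346*sqrt(13) ≈ -1247.5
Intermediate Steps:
D(p, a) = (a + p)/(2*p) (D(p, a) = (a + p)/((2*p)) = (a + p)*(1/(2*p)) = (a + p)/(2*p))
s(F, r) = sqrt(-5 + F + r + F*(1/2 + r/8)) (s(F, r) = sqrt(F + (((1/2)*(r + 4)/4)*F + (-5 + r))) = sqrt(F + (((1/2)*(1/4)*(4 + r))*F + (-5 + r))) = sqrt(F + ((1/2 + r/8)*F + (-5 + r))) = sqrt(F + (F*(1/2 + r/8) + (-5 + r))) = sqrt(F + (-5 + r + F*(1/2 + r/8))) = sqrt(-5 + F + r + F*(1/2 + r/8)))
-346*s(-1 - 1*(-5), 8) = -173*sqrt(-80 + 16*8 + 24*(-1 - 1*(-5)) + 2*(-1 - 1*(-5))*8)/2 = -173*sqrt(-80 + 128 + 24*(-1 + 5) + 2*(-1 + 5)*8)/2 = -173*sqrt(-80 + 128 + 24*4 + 2*4*8)/2 = -173*sqrt(-80 + 128 + 96 + 64)/2 = -173*sqrt(208)/2 = -173*4*sqrt(13)/2 = -346*sqrt(13)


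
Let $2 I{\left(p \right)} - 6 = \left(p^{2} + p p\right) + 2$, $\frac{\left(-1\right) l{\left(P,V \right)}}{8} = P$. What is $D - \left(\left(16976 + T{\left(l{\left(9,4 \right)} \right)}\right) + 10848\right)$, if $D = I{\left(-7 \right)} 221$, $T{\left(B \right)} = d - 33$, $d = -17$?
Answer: $-16061$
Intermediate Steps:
$l{\left(P,V \right)} = - 8 P$
$I{\left(p \right)} = 4 + p^{2}$ ($I{\left(p \right)} = 3 + \frac{\left(p^{2} + p p\right) + 2}{2} = 3 + \frac{\left(p^{2} + p^{2}\right) + 2}{2} = 3 + \frac{2 p^{2} + 2}{2} = 3 + \frac{2 + 2 p^{2}}{2} = 3 + \left(1 + p^{2}\right) = 4 + p^{2}$)
$T{\left(B \right)} = -50$ ($T{\left(B \right)} = -17 - 33 = -50$)
$D = 11713$ ($D = \left(4 + \left(-7\right)^{2}\right) 221 = \left(4 + 49\right) 221 = 53 \cdot 221 = 11713$)
$D - \left(\left(16976 + T{\left(l{\left(9,4 \right)} \right)}\right) + 10848\right) = 11713 - \left(\left(16976 - 50\right) + 10848\right) = 11713 - \left(16926 + 10848\right) = 11713 - 27774 = -16061$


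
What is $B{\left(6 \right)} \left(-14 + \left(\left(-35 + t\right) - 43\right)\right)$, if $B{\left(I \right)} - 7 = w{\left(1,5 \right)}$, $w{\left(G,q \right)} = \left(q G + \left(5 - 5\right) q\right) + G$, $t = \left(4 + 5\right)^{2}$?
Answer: $-143$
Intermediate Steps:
$t = 81$ ($t = 9^{2} = 81$)
$w{\left(G,q \right)} = G + G q$ ($w{\left(G,q \right)} = \left(G q + \left(5 - 5\right) q\right) + G = \left(G q + 0 q\right) + G = \left(G q + 0\right) + G = G q + G = G + G q$)
$B{\left(I \right)} = 13$ ($B{\left(I \right)} = 7 + 1 \left(1 + 5\right) = 7 + 1 \cdot 6 = 7 + 6 = 13$)
$B{\left(6 \right)} \left(-14 + \left(\left(-35 + t\right) - 43\right)\right) = 13 \left(-14 + \left(\left(-35 + 81\right) - 43\right)\right) = 13 \left(-14 + \left(46 - 43\right)\right) = 13 \left(-14 + 3\right) = 13 \left(-11\right) = -143$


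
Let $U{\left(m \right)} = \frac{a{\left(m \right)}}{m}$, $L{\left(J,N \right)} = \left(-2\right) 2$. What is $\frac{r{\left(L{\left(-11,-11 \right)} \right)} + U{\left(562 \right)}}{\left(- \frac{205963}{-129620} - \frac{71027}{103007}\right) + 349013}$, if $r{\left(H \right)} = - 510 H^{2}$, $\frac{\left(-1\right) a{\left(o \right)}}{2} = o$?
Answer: $- \frac{108977125029080}{4659952383746421} \approx -0.023386$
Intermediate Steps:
$a{\left(o \right)} = - 2 o$
$L{\left(J,N \right)} = -4$
$U{\left(m \right)} = -2$ ($U{\left(m \right)} = \frac{\left(-2\right) m}{m} = -2$)
$\frac{r{\left(L{\left(-11,-11 \right)} \right)} + U{\left(562 \right)}}{\left(- \frac{205963}{-129620} - \frac{71027}{103007}\right) + 349013} = \frac{- 510 \left(-4\right)^{2} - 2}{\left(- \frac{205963}{-129620} - \frac{71027}{103007}\right) + 349013} = \frac{\left(-510\right) 16 - 2}{\left(\left(-205963\right) \left(- \frac{1}{129620}\right) - \frac{71027}{103007}\right) + 349013} = \frac{-8160 - 2}{\left(\frac{205963}{129620} - \frac{71027}{103007}\right) + 349013} = - \frac{8162}{\frac{12009111001}{13351767340} + 349013} = - \frac{8162}{\frac{4659952383746421}{13351767340}} = \left(-8162\right) \frac{13351767340}{4659952383746421} = - \frac{108977125029080}{4659952383746421}$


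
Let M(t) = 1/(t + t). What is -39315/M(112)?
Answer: -8806560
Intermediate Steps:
M(t) = 1/(2*t)
-39315/M(112) = -39315/((1/2)/112) = -39315/((1/2)*(1/112)) = -39315/1/224 = -39315*224 = -8806560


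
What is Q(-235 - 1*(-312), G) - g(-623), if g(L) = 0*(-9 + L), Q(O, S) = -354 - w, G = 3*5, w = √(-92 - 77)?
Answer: -354 - 13*I ≈ -354.0 - 13.0*I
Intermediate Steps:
w = 13*I (w = √(-169) = 13*I ≈ 13.0*I)
G = 15
Q(O, S) = -354 - 13*I
g(L) = 0
Q(-235 - 1*(-312), G) - g(-623) = (-354 - 13*I) - 1*0 = (-354 - 13*I) + 0 = -354 - 13*I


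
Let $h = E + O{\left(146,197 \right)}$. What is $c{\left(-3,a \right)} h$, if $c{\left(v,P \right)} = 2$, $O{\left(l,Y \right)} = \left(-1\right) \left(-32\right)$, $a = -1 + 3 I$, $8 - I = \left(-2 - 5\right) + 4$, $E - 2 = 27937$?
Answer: $55942$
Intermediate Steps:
$E = 27939$ ($E = 2 + 27937 = 27939$)
$I = 11$ ($I = 8 - \left(\left(-2 - 5\right) + 4\right) = 8 - \left(-7 + 4\right) = 8 - -3 = 8 + 3 = 11$)
$a = 32$ ($a = -1 + 3 \cdot 11 = -1 + 33 = 32$)
$O{\left(l,Y \right)} = 32$
$h = 27971$ ($h = 27939 + 32 = 27971$)
$c{\left(-3,a \right)} h = 2 \cdot 27971 = 55942$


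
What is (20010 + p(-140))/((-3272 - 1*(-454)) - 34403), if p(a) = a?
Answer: -19870/37221 ≈ -0.53384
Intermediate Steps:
(20010 + p(-140))/((-3272 - 1*(-454)) - 34403) = (20010 - 140)/((-3272 - 1*(-454)) - 34403) = 19870/((-3272 + 454) - 34403) = 19870/(-2818 - 34403) = 19870/(-37221) = 19870*(-1/37221) = -19870/37221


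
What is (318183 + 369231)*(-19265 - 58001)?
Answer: -53113730124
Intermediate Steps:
(318183 + 369231)*(-19265 - 58001) = 687414*(-77266) = -53113730124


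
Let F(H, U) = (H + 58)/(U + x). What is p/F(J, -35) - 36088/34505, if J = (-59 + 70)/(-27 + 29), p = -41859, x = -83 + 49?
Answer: 199314998534/4382135 ≈ 45484.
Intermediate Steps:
x = -34
J = 11/2 ≈ 5.5000
F(H, U) = (58 + H)/(-34 + U) (F(H, U) = (H + 58)/(U - 34) = (58 + H)/(-34 + U))
p/F(J, -35) - 36088/34505 = -41859*(-34 - 35)/(58 + 11/2) - 36088/34505 = -41859/((127/2)/(-69)) - 36088*1/34505 = -41859/((-1/69*127/2)) - 36088/34505 = -41859/(-127/138) - 36088/34505 = -41859*(-138/127) - 36088/34505 = 5776542/127 - 36088/34505 = 199314998534/4382135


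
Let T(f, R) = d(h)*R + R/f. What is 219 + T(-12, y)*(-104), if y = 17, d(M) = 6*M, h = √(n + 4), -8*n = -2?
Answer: 1099/3 - 5304*√17 ≈ -21503.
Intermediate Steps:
n = ¼ (n = -⅛*(-2) = ¼ ≈ 0.25000)
h = √17/2 (h = √(¼ + 4) = √(17/4) = √17/2 ≈ 2.0616)
T(f, R) = R/f + 3*R*√17 (T(f, R) = (6*(√17/2))*R + R/f = (3*√17)*R + R/f = 3*R*√17 + R/f = R/f + 3*R*√17)
219 + T(-12, y)*(-104) = 219 + (17/(-12) + 3*17*√17)*(-104) = 219 + (17*(-1/12) + 51*√17)*(-104) = 219 + (-17/12 + 51*√17)*(-104) = 219 + (442/3 - 5304*√17) = 1099/3 - 5304*√17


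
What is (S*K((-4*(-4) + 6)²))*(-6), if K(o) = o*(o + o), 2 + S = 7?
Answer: -14055360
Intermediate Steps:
S = 5 (S = -2 + 7 = 5)
K(o) = 2*o² (K(o) = o*(2*o) = 2*o²)
(S*K((-4*(-4) + 6)²))*(-6) = (5*(2*((-4*(-4) + 6)²)²))*(-6) = (5*(2*((16 + 6)²)²))*(-6) = (5*(2*(22²)²))*(-6) = (5*(2*484²))*(-6) = (5*(2*234256))*(-6) = (5*468512)*(-6) = 2342560*(-6) = -14055360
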